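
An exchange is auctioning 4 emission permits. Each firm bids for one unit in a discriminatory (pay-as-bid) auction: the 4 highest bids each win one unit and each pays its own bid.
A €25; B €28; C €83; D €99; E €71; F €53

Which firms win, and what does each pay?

D €99, C €83, E €71, F €53

Bids ranked high→low: 99 (D), 83 (C), 71 (E), 53 (F), 28 (B), 25 (A)
Top 4: D, C, E, F.
Each winner pays its own bid: D €99, C €83, E €71, F €53.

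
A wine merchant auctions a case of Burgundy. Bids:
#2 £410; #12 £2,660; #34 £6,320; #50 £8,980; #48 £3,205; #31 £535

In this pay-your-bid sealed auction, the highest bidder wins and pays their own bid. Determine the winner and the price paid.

Sorting bids: 8,980 (#50) > 6,320 (#34) > 3,205 (#48) > 2,660 (#12) > 535 (#31) > 410 (#2)
#50 has the highest bid and pays exactly that: £8,980.

#50 pays £8,980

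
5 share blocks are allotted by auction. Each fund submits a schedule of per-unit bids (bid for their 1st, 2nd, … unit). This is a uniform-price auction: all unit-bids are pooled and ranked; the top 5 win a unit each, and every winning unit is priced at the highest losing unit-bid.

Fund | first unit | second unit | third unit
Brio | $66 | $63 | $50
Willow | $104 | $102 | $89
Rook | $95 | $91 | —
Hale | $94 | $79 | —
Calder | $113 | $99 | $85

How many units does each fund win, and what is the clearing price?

Calder 2, Rook 1, Willow 2; clearing price $94

Pooled unit-bids ranked (top 5): 113 (Calder-1), 104 (Willow-1), 102 (Willow-2), 99 (Calder-2), 95 (Rook-1)
Highest rejected unit-bid = $94.
Allocation: Calder 2, Rook 1, Willow 2.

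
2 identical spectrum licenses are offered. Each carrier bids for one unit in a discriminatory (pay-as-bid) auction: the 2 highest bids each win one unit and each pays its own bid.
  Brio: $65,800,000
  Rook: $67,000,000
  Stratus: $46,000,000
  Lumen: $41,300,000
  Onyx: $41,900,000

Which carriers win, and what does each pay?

Sorting: 67,000,000 (Rook), 65,800,000 (Brio), 46,000,000 (Stratus), 41,900,000 (Onyx), …
Winners (2 units): Rook, Brio.
Each winner pays its own bid: Rook $67,000,000, Brio $65,800,000.

Rook $67,000,000, Brio $65,800,000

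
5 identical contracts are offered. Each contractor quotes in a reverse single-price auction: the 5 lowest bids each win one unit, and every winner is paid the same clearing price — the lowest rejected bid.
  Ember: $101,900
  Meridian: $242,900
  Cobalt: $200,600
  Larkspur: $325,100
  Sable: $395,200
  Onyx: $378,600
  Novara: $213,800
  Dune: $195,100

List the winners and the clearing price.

Ember, Dune, Cobalt, Novara, Meridian; each is paid $325,100

Bids ranked low→high: 101,900 (Ember), 195,100 (Dune), 200,600 (Cobalt), 213,800 (Novara), 242,900 (Meridian), 325,100 (Larkspur), 378,600 (Onyx), …
The 5 lowest are Ember, Dune, Cobalt, Novara, Meridian.
First losing bid is Larkspur's $325,100, which sets the uniform price.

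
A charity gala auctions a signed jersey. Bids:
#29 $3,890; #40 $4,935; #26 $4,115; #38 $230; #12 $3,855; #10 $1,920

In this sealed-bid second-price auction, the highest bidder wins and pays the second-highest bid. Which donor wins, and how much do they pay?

Bids ranked: 4,935 (#40) > 4,115 (#26) > 3,890 (#29) > 3,855 (#12) > 1,920 (#10) > 230 (#38)
#40 wins with the highest bid; price is set by the runner-up at $4,115.

#40 pays $4,115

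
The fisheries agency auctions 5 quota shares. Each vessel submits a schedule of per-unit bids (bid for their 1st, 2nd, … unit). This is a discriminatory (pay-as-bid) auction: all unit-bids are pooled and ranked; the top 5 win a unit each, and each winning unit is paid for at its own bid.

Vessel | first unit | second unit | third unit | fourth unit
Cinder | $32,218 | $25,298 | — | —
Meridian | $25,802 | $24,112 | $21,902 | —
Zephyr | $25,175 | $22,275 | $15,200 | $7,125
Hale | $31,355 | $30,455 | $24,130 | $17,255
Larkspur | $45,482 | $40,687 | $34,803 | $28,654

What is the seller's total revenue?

Total revenue: $184,545

All unit-bids, highest first — top 5: 45,482 (Larkspur-1), 40,687 (Larkspur-2), 34,803 (Larkspur-3), 32,218 (Cinder-1), 31,355 (Hale-1)
Next rejected bid: $30,455 (not a price — pay-as-bid).
Each winning unit pays its own bid.
Revenue = 45,482 + 40,687 + 34,803 + 32,218 + 31,355 = $184,545.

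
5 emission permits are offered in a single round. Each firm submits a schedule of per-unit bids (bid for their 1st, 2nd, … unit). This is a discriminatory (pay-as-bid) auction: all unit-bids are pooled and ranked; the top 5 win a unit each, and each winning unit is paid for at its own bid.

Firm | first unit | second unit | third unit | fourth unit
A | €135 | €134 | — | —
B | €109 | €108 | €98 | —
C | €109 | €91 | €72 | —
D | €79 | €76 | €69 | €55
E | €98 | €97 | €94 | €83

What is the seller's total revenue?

Merging the schedules and taking the best 5: 135 (A-1), 134 (A-2), 109 (B-1), 109 (C-1), 108 (B-2)
Next rejected bid: €98 (not a price — pay-as-bid).
Each winning unit pays its own bid.
Revenue = 135 + 134 + 109 + 109 + 108 = €595.

Total revenue: €595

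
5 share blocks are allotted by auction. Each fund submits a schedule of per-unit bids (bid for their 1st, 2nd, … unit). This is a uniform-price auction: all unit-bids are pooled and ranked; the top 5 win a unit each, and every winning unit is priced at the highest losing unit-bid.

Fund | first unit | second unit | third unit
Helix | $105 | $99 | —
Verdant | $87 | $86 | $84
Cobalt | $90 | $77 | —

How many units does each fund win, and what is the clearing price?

Cobalt 1, Helix 2, Verdant 2; clearing price $84

Pooled unit-bids ranked (top 5): 105 (Helix-1), 99 (Helix-2), 90 (Cobalt-1), 87 (Verdant-1), 86 (Verdant-2)
Highest rejected unit-bid = $84.
Allocation: Cobalt 1, Helix 2, Verdant 2.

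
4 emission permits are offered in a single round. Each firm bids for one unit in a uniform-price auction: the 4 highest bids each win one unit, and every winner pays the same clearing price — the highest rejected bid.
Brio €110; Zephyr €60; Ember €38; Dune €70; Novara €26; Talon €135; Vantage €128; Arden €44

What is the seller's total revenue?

Sorting: 135 (Talon), 128 (Vantage), 110 (Brio), 70 (Dune), 60 (Zephyr), 44 (Arden), …
The 4 highest are Talon, Vantage, Brio, Dune.
Highest unsuccessful bid: €60 → clearing price.
Total revenue = 4 × €60 = €240.

Total revenue: €240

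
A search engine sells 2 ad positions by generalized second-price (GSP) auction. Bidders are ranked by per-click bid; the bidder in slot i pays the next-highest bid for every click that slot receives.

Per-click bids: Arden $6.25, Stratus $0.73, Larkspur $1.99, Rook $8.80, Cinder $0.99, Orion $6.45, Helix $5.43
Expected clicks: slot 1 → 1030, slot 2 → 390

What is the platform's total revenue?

Total revenue: $9081.00

Sorting advertisers: $8.80 (Rook) > $6.45 (Orion) > $6.25 (Arden) > …
Slot 1: Rook pays $6.45 × 1030 = $6643.50
Slot 2: Orion pays $6.25 × 390 = $2437.50
Total = $9081.00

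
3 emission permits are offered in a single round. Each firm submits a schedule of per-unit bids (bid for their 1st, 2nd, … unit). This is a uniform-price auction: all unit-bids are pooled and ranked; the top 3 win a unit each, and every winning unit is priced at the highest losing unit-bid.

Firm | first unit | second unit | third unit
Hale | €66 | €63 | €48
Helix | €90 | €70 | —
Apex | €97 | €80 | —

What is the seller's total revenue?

Total revenue: €210

Pooled unit-bids ranked (top 3): 97 (Apex-1), 90 (Helix-1), 80 (Apex-2)
The (k+1)-th unit-bid is €70.
Allocation: Apex 2, Helix 1. Every unit priced at €70.
Revenue = 3 × 70 = €210.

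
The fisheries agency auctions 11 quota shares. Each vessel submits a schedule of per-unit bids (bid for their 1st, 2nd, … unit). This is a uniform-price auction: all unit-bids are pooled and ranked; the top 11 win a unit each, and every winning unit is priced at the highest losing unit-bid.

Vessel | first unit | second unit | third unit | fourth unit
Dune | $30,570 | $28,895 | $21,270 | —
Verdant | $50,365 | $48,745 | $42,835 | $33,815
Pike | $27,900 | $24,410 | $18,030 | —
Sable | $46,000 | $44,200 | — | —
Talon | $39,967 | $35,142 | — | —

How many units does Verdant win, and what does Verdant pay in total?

Verdant: 4 units, pays $97,640

Merging the schedules and taking the best 11: 50,365 (Verdant-1), 48,745 (Verdant-2), 46,000 (Sable-1), 44,200 (Sable-2), 42,835 (Verdant-3), 39,967 (Talon-1), 35,142 (Talon-2), 33,815 (Verdant-4), 30,570 (Dune-1), 28,895 (Dune-2), 27,900 (Pike-1)
First bid not allocated: $24,410.
Verdant wins 4 unit(s) at $24,410 each.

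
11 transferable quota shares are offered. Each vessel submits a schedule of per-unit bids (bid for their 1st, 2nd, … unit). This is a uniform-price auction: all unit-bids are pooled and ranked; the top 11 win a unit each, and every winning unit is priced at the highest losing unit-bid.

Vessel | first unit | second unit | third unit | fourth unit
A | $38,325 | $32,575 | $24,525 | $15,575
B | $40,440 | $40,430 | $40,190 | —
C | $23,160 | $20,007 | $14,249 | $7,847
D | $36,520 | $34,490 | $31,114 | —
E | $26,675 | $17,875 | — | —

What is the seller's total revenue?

Total revenue: $220,077

All unit-bids, highest first — top 11: 40,440 (B-1), 40,430 (B-2), 40,190 (B-3), 38,325 (A-1), 36,520 (D-1), 34,490 (D-2), 32,575 (A-2), 31,114 (D-3), 26,675 (E-1), 24,525 (A-3), 23,160 (C-1)
First bid not allocated: $20,007.
Allocation: A 3, B 3, C 1, D 3, E 1. Every unit priced at $20,007.
Revenue = 11 × 20,007 = $220,077.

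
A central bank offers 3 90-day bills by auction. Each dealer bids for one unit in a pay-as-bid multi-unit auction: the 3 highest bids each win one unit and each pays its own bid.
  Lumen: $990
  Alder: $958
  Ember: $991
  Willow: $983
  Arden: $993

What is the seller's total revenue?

Bids ranked high→low: 993 (Arden), 991 (Ember), 990 (Lumen), 983 (Willow), 958 (Alder)
Top 3: Arden, Ember, Lumen.
Total revenue = 993 + 991 + 990 = $2,974.

Total revenue: $2,974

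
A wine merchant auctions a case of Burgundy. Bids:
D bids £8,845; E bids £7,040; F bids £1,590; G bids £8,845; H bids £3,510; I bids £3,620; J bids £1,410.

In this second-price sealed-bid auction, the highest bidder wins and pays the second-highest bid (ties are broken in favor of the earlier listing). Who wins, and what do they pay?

Bids in order: 8,845 (D) > 8,845 (G) > 7,040 (E) > 3,620 (I) > 3,510 (H) > 1,590 (F) > …
Tie at £8,845 → D wins by tie-break.
D wins with the highest bid; price is set by the runner-up at £8,845.

D pays £8,845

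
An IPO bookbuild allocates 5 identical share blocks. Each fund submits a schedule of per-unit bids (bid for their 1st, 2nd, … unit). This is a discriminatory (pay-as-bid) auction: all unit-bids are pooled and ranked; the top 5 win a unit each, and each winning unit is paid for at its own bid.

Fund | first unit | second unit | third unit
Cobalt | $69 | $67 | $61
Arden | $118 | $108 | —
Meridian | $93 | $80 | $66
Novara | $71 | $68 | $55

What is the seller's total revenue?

Total revenue: $470

Pooled unit-bids ranked (top 5): 118 (Arden-1), 108 (Arden-2), 93 (Meridian-1), 80 (Meridian-2), 71 (Novara-1)
Next rejected bid: $69 (not a price — pay-as-bid).
Each winning unit pays its own bid.
Revenue = 118 + 108 + 93 + 80 + 71 = $470.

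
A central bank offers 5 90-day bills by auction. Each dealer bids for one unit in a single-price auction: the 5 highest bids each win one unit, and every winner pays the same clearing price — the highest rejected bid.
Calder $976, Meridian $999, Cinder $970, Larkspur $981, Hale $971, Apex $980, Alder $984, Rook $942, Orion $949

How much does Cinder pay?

Cinder pays $0

Bids ranked high→low: 999 (Meridian), 984 (Alder), 981 (Larkspur), 980 (Apex), 976 (Calder), 971 (Hale), 970 (Cinder), …
Top 5: Meridian, Alder, Larkspur, Apex, Calder.
Highest unsuccessful bid: $971 → clearing price.
Cinder does not win → pays $0.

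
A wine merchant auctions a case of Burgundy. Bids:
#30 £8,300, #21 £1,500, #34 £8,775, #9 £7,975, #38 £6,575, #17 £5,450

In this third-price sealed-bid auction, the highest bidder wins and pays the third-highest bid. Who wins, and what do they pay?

Bids ranked: 8,775 (#34) > 8,300 (#30) > 7,975 (#9) > 6,575 (#38) > 5,450 (#17) > 1,500 (#21)
#34 is highest; pays the third-highest bid, £7,975.

#34 pays £7,975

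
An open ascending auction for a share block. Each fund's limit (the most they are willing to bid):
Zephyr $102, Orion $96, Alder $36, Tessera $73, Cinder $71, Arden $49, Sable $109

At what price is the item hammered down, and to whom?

Limits ranked: 109 (Sable) > 102 (Zephyr) > 96 (Orion) > 73 (Tessera) > 71 (Cinder) > 49 (Arden) > …
Bidding ends when Zephyr exits at $102; Sable takes it.

Sable wins at $102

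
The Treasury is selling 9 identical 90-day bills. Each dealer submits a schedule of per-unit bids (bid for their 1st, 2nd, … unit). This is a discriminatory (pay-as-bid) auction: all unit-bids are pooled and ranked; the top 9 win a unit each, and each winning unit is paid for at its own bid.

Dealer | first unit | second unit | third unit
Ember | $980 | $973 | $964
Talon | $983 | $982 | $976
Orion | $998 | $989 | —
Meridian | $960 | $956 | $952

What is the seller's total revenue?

Total revenue: $8,805

Merging the schedules and taking the best 9: 998 (Orion-1), 989 (Orion-2), 983 (Talon-1), 982 (Talon-2), 980 (Ember-1), 976 (Talon-3), 973 (Ember-2), 964 (Ember-3), 960 (Meridian-1)
Next rejected bid: $956 (not a price — pay-as-bid).
Each winning unit pays its own bid.
Revenue = 998 + 989 + 983 + 982 + 980 + 976 + 973 + 964 + 960 = $8,805.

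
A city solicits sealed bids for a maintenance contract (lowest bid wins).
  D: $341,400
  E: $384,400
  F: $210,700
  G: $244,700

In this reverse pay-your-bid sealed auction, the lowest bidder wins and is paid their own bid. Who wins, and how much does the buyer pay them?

F is paid $210,700

Bids in order: 210,700 (F) < 244,700 (G) < 341,400 (D) < 384,400 (E)
F is lowest → is paid own bid, $210,700.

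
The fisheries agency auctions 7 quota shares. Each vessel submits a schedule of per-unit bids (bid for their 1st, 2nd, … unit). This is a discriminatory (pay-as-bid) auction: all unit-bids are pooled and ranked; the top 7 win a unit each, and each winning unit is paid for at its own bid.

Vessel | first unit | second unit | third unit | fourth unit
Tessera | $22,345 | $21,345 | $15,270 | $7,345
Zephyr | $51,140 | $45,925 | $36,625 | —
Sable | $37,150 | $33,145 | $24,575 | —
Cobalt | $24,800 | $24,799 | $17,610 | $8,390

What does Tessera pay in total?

Tessera pays $0

Merging the schedules and taking the best 7: 51,140 (Zephyr-1), 45,925 (Zephyr-2), 37,150 (Sable-1), 36,625 (Zephyr-3), 33,145 (Sable-2), 24,800 (Cobalt-1), 24,799 (Cobalt-2)
Next rejected bid: $24,575 (not a price — pay-as-bid).
Tessera wins no units.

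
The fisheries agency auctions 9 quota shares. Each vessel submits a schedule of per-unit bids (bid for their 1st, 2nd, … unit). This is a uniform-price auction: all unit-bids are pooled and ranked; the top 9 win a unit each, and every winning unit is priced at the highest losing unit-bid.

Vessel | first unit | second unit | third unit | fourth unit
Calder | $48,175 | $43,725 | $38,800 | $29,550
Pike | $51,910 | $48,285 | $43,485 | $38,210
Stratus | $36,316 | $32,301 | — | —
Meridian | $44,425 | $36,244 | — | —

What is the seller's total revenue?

Total revenue: $326,196

Pooled unit-bids ranked (top 9): 51,910 (Pike-1), 48,285 (Pike-2), 48,175 (Calder-1), 44,425 (Meridian-1), 43,725 (Calder-2), 43,485 (Pike-3), 38,800 (Calder-3), 38,210 (Pike-4), 36,316 (Stratus-1)
First bid not allocated: $36,244.
Allocation: Calder 3, Meridian 1, Pike 4, Stratus 1. Every unit priced at $36,244.
Revenue = 9 × 36,244 = $326,196.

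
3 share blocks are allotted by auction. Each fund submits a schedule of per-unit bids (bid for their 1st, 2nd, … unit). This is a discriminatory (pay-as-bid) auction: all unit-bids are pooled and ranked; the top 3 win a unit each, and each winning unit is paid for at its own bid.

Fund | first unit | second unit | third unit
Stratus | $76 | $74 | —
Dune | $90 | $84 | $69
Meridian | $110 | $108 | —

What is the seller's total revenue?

Pooled unit-bids ranked (top 3): 110 (Meridian-1), 108 (Meridian-2), 90 (Dune-1)
Next rejected bid: $84 (not a price — pay-as-bid).
Each winning unit pays its own bid.
Revenue = 110 + 108 + 90 = $308.

Total revenue: $308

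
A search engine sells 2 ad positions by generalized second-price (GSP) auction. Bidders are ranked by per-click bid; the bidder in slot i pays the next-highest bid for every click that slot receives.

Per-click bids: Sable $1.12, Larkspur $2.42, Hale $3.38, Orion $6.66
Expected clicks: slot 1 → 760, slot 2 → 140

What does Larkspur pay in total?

Sorting advertisers: $6.66 (Orion) > $3.38 (Hale) > $2.42 (Larkspur) > …
Larkspur ranks below slot 2 → no slot, pays nothing.

Larkspur pays $0.00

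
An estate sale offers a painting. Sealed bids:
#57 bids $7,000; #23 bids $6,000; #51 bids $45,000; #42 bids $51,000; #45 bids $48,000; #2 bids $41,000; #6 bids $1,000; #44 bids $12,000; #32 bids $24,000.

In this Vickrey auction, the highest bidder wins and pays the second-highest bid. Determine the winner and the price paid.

#42 pays $48,000

Sorting bids: 51,000 (#42) > 48,000 (#45) > 45,000 (#51) > 41,000 (#2) > 24,000 (#32) > 12,000 (#44) > …
#42 is highest; pays the second-highest bid, $48,000.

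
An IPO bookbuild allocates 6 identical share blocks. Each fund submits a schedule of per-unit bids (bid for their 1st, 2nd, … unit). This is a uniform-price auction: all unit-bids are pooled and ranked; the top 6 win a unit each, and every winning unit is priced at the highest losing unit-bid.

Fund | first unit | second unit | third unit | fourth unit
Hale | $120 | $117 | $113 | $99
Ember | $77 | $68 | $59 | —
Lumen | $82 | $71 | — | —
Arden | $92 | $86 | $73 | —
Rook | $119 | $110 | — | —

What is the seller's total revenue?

Merging the schedules and taking the best 6: 120 (Hale-1), 119 (Rook-1), 117 (Hale-2), 113 (Hale-3), 110 (Rook-2), 99 (Hale-4)
First bid not allocated: $92.
Allocation: Hale 4, Rook 2. Every unit priced at $92.
Revenue = 6 × 92 = $552.

Total revenue: $552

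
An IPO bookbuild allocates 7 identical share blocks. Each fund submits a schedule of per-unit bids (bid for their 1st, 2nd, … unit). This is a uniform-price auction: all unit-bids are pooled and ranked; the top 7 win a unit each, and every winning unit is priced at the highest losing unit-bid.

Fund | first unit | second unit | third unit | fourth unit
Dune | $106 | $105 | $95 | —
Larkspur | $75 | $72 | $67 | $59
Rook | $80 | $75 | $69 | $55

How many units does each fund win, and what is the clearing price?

All unit-bids, highest first — top 7: 106 (Dune-1), 105 (Dune-2), 95 (Dune-3), 80 (Rook-1), 75 (Larkspur-1), 75 (Rook-2), 72 (Larkspur-2)
First bid not allocated: $69.
Allocation: Dune 3, Larkspur 2, Rook 2.

Dune 3, Larkspur 2, Rook 2; clearing price $69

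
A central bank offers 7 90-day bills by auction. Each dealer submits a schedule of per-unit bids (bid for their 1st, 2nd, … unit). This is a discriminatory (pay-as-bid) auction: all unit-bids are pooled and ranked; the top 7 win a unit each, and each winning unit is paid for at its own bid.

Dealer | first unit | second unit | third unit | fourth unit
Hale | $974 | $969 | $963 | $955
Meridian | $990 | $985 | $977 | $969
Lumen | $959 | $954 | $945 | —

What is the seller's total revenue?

Merging the schedules and taking the best 7: 990 (Meridian-1), 985 (Meridian-2), 977 (Meridian-3), 974 (Hale-1), 969 (Hale-2), 969 (Meridian-4), 963 (Hale-3)
Next rejected bid: $959 (not a price — pay-as-bid).
Each winning unit pays its own bid.
Revenue = 990 + 985 + 977 + 974 + 969 + 969 + 963 = $6,827.

Total revenue: $6,827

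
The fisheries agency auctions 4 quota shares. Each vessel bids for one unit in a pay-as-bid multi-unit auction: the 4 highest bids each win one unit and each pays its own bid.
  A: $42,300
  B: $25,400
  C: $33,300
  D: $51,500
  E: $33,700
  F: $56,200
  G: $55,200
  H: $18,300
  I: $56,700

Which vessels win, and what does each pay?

I $56,700, F $56,200, G $55,200, D $51,500

Sorting: 56,700 (I), 56,200 (F), 55,200 (G), 51,500 (D), 42,300 (A), 33,700 (E), …
Top 4: I, F, G, D.
Each winner pays its own bid: I $56,700, F $56,200, G $55,200, D $51,500.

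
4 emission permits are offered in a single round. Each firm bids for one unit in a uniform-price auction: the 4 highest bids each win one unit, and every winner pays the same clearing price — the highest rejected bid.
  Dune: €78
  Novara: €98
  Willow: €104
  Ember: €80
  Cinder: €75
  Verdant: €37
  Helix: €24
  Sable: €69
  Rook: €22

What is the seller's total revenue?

Total revenue: €300

Bids ranked high→low: 104 (Willow), 98 (Novara), 80 (Ember), 78 (Dune), 75 (Cinder), 69 (Sable), …
Winners (4 units): Willow, Novara, Ember, Dune.
Clearing price = highest rejected bid = €75.
Total revenue = 4 × €75 = €300.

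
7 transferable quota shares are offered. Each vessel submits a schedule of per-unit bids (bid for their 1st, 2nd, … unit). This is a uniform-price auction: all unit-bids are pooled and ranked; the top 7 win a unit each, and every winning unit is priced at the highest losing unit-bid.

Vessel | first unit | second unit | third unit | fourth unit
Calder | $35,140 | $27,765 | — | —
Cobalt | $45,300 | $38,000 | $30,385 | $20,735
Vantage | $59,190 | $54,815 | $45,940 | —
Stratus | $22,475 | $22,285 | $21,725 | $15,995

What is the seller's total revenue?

Total revenue: $194,355

Merging the schedules and taking the best 7: 59,190 (Vantage-1), 54,815 (Vantage-2), 45,940 (Vantage-3), 45,300 (Cobalt-1), 38,000 (Cobalt-2), 35,140 (Calder-1), 30,385 (Cobalt-3)
The (k+1)-th unit-bid is $27,765.
Allocation: Calder 1, Cobalt 3, Vantage 3. Every unit priced at $27,765.
Revenue = 7 × 27,765 = $194,355.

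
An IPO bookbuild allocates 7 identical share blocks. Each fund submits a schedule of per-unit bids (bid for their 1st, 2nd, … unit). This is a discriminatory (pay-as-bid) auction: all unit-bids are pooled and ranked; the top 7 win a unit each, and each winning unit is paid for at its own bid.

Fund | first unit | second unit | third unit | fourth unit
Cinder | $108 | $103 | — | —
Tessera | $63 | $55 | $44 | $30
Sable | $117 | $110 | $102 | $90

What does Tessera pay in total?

Tessera pays $63

Merging the schedules and taking the best 7: 117 (Sable-1), 110 (Sable-2), 108 (Cinder-1), 103 (Cinder-2), 102 (Sable-3), 90 (Sable-4), 63 (Tessera-1)
Next rejected bid: $55 (not a price — pay-as-bid).
Tessera's winning unit-bids: 63 = $63.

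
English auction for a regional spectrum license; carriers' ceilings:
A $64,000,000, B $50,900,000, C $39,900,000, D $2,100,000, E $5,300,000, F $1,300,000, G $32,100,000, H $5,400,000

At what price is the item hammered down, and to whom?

A wins at $50,900,000

Limits in order: 64,000,000 (A) > 50,900,000 (B) > 39,900,000 (C) > 32,100,000 (G) > 5,400,000 (H) > 5,300,000 (E) > …
B is the last rival to drop out, at $50,900,000; A remains and wins at that price.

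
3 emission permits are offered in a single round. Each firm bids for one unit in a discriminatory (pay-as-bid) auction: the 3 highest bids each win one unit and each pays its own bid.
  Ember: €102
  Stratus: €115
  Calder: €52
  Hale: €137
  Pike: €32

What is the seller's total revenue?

Bids ranked high→low: 137 (Hale), 115 (Stratus), 102 (Ember), 52 (Calder), 32 (Pike)
Top 3: Hale, Stratus, Ember.
Total revenue = 137 + 115 + 102 = €354.

Total revenue: €354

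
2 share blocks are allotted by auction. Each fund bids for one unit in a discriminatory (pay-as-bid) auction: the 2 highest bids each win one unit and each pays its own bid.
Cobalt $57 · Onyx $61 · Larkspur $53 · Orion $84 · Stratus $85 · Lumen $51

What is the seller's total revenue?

Ordering the bids: 85 (Stratus), 84 (Orion), 61 (Onyx), 57 (Cobalt), …
Top 2: Stratus, Orion.
Total revenue = 85 + 84 = $169.

Total revenue: $169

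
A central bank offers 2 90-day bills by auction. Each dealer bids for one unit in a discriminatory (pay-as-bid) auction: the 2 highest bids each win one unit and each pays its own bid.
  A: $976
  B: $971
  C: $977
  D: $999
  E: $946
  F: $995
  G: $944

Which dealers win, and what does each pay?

D $999, F $995

Ordering the bids: 999 (D), 995 (F), 977 (C), 976 (A), …
Winners (2 units): D, F.
Each winner pays its own bid: D $999, F $995.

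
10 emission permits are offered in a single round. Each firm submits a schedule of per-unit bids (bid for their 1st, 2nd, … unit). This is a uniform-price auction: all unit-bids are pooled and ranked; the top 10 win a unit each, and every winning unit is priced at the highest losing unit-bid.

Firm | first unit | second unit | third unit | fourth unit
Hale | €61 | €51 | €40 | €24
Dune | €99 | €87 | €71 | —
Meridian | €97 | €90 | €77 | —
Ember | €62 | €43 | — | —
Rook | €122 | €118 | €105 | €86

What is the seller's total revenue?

Total revenue: €620

All unit-bids, highest first — top 10: 122 (Rook-1), 118 (Rook-2), 105 (Rook-3), 99 (Dune-1), 97 (Meridian-1), 90 (Meridian-2), 87 (Dune-2), 86 (Rook-4), 77 (Meridian-3), 71 (Dune-3)
Highest rejected unit-bid = €62.
Allocation: Dune 3, Meridian 3, Rook 4. Every unit priced at €62.
Revenue = 10 × 62 = €620.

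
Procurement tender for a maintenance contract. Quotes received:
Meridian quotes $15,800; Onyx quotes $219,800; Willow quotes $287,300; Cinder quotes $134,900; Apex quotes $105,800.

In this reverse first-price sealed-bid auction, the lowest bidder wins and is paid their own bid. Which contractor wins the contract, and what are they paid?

Bids in order: 15,800 (Meridian) < 105,800 (Apex) < 134,900 (Cinder) < 219,800 (Onyx) < 287,300 (Willow)
Meridian is lowest → is paid own bid, $15,800.

Meridian is paid $15,800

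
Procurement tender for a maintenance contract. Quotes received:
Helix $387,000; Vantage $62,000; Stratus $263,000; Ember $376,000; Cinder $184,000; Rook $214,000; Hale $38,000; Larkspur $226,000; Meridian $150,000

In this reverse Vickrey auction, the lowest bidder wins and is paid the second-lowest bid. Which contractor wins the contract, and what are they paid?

Hale is paid $62,000

Bids ranked: 38,000 (Hale) < 62,000 (Vantage) < 150,000 (Meridian) < 184,000 (Cinder) < 214,000 (Rook) < 226,000 (Larkspur) < …
Second-price: Hale is paid Vantage's bid of $62,000.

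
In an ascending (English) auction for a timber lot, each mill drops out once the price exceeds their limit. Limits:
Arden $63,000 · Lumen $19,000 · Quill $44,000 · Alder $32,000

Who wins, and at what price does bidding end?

Sorting limits: 63,000 (Arden) > 44,000 (Quill) > 32,000 (Alder) > 19,000 (Lumen)
Once the price passes $44,000, only Arden is left; the hammer falls at Quill's limit of $44,000.

Arden wins at $44,000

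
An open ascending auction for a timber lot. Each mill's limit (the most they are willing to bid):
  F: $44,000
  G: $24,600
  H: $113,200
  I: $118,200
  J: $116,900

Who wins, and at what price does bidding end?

Open ascending-bid auction: the price rises until one bidder remains; the winner pays the price at which the last rival dropped out.
Limits in order: 118,200 (I) > 116,900 (J) > 113,200 (H) > 44,000 (F) > 24,600 (G)
Bidding ends when J exits at $116,900; I takes it.

I wins at $116,900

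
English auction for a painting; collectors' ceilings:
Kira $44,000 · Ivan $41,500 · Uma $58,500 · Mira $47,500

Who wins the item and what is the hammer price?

Sorting limits: 58,500 (Uma) > 47,500 (Mira) > 44,000 (Kira) > 41,500 (Ivan)
Once the price passes $47,500, only Uma is left; the hammer falls at Mira's limit of $47,500.

Uma wins at $47,500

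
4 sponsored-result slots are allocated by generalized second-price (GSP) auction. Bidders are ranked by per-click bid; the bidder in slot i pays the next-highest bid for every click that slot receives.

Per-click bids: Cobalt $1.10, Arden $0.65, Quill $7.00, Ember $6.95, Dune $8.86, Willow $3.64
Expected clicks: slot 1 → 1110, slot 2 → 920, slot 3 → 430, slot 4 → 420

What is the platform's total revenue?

Per-click bids in order: $8.86 (Dune) > $7.00 (Quill) > $6.95 (Ember) > $3.64 (Willow) > $1.10 (Cobalt) > …
Slot 1: Dune pays $7.00 × 1110 = $7770.00
Slot 2: Quill pays $6.95 × 920 = $6394.00
Slot 3: Ember pays $3.64 × 430 = $1565.20
Slot 4: Willow pays $1.10 × 420 = $462.00
Total = $16191.20

Total revenue: $16191.20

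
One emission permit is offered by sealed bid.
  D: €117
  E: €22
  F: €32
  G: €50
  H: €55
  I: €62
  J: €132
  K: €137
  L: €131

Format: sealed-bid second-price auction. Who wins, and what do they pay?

K pays €132

Bids ranked: 137 (K) > 132 (J) > 131 (L) > 117 (D) > 62 (I) > 55 (H) > …
K wins with the highest bid; price is set by the runner-up at €132.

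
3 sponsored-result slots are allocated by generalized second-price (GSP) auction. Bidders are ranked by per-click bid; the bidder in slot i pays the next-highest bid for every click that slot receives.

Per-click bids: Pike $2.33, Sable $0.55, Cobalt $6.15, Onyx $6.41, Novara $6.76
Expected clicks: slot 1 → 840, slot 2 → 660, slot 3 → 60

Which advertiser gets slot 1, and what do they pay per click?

Novara; $6.41 per click

Per-click bids in order: $6.76 (Novara) > $6.41 (Onyx) > $6.15 (Cobalt) > $2.33 (Pike) > …
Slot 1 goes to the first-ranked bidder, Novara, who pays the next bid down: $6.41/click.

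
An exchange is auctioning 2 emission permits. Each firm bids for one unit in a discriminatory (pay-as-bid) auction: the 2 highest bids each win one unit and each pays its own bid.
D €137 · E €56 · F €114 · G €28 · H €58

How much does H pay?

H pays €0

Ordering the bids: 137 (D), 114 (F), 58 (H), 56 (E), …
Top 2: D, F.
H does not win → €0.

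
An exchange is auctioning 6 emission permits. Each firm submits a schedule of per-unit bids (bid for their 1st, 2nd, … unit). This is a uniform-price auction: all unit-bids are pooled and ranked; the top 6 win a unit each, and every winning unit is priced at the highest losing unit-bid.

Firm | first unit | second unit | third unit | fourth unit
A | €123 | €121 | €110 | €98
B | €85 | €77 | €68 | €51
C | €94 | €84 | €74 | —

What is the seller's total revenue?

Total revenue: €504

Merging the schedules and taking the best 6: 123 (A-1), 121 (A-2), 110 (A-3), 98 (A-4), 94 (C-1), 85 (B-1)
Highest rejected unit-bid = €84.
Allocation: A 4, B 1, C 1. Every unit priced at €84.
Revenue = 6 × 84 = €504.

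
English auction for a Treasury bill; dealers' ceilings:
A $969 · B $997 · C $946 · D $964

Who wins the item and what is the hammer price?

Rule: the price rises until one bidder remains; the winner pays the price at which the last rival dropped out.
Limits in order: 997 (B) > 969 (A) > 964 (D) > 946 (C)
Bidding ends when A exits at $969; B takes it.

B wins at $969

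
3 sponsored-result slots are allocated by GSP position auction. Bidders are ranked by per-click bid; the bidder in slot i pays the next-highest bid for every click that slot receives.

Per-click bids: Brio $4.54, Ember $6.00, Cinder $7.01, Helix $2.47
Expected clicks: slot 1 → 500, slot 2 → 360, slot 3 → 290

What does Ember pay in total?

Ember pays $1634.40

Ranked by bid: $7.01 (Cinder) > $6.00 (Ember) > $4.54 (Brio) > $2.47 (Helix)
Ember holds slot 2 → pays next bid $4.54 × 360 clicks = $1634.40.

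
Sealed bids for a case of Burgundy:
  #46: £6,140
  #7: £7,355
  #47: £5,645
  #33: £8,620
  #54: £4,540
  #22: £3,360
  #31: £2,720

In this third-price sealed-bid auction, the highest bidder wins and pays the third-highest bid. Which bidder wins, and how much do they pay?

#33 pays £6,140

Bids ranked: 8,620 (#33) > 7,355 (#7) > 6,140 (#46) > 5,645 (#47) > 4,540 (#54) > 3,360 (#22) > …
#33 is highest; pays the third-highest bid, £6,140.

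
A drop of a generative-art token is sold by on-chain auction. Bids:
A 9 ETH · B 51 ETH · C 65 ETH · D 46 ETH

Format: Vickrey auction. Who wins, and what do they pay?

Bids in order: 65 (C) > 51 (B) > 46 (D) > 9 (A)
Second-price: C pays B's bid of 51 ETH.

C pays 51 ETH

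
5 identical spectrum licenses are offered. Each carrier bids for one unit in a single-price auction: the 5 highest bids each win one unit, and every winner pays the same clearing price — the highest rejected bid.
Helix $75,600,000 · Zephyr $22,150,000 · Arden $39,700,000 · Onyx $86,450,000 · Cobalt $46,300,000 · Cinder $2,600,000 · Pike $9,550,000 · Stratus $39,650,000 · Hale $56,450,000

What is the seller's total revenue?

Sorting: 86,450,000 (Onyx), 75,600,000 (Helix), 56,450,000 (Hale), 46,300,000 (Cobalt), 39,700,000 (Arden), 39,650,000 (Stratus), 22,150,000 (Zephyr), …
Winners (5 units): Onyx, Helix, Hale, Cobalt, Arden.
Highest unsuccessful bid: $39,650,000 → clearing price.
Total revenue = 5 × $39,650,000 = $198,250,000.

Total revenue: $198,250,000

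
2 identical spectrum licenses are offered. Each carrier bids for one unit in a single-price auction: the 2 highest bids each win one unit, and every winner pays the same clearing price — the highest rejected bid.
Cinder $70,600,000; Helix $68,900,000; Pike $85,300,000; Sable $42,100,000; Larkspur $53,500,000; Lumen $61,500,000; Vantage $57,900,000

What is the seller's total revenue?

Total revenue: $137,800,000

Bids ranked high→low: 85,300,000 (Pike), 70,600,000 (Cinder), 68,900,000 (Helix), 61,500,000 (Lumen), …
Top 2: Pike, Cinder.
First losing bid is Helix's $68,900,000, which sets the uniform price.
Total revenue = 2 × $68,900,000 = $137,800,000.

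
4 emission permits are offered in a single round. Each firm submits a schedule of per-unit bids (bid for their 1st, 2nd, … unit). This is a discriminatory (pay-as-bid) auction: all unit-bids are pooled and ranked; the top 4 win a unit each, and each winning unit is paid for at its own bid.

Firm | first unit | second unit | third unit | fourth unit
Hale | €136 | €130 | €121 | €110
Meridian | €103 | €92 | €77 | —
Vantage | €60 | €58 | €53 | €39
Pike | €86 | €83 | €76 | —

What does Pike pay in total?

Pooled unit-bids ranked (top 4): 136 (Hale-1), 130 (Hale-2), 121 (Hale-3), 110 (Hale-4)
Next rejected bid: €103 (not a price — pay-as-bid).
Pike wins no units.

Pike pays €0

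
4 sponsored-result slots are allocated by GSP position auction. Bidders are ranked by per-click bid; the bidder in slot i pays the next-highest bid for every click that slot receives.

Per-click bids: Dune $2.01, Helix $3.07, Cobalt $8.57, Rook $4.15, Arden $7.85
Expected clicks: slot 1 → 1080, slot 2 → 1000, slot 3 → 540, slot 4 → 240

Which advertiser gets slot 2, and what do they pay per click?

Ranked by bid: $8.57 (Cobalt) > $7.85 (Arden) > $4.15 (Rook) > $3.07 (Helix) > $2.01 (Dune)
Slot 2 goes to the second-ranked bidder, Arden, who pays the next bid down: $4.15/click.

Arden; $4.15 per click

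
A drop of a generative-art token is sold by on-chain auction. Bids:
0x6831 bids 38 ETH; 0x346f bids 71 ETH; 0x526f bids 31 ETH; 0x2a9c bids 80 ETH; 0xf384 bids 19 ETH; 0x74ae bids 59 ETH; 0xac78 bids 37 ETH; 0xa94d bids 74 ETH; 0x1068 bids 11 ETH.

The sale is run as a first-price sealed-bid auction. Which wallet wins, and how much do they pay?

Bids in order: 80 (0x2a9c) > 74 (0xa94d) > 71 (0x346f) > 59 (0x74ae) > 38 (0x6831) > 37 (0xac78) > …
0x2a9c is highest → pays own bid, 80 ETH.

0x2a9c pays 80 ETH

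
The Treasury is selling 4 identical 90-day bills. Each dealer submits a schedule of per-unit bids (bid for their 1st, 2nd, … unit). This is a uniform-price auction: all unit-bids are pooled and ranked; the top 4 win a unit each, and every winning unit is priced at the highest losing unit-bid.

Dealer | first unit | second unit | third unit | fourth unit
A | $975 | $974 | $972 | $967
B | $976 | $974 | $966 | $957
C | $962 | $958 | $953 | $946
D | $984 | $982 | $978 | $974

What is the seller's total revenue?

Merging the schedules and taking the best 4: 984 (D-1), 982 (D-2), 978 (D-3), 976 (B-1)
Highest rejected unit-bid = $975.
Allocation: B 1, D 3. Every unit priced at $975.
Revenue = 4 × 975 = $3,900.

Total revenue: $3,900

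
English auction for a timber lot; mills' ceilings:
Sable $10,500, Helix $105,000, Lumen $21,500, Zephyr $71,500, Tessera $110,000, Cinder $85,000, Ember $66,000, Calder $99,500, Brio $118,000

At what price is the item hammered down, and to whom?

Limits ranked: 118,000 (Brio) > 110,000 (Tessera) > 105,000 (Helix) > 99,500 (Calder) > 85,000 (Cinder) > 71,500 (Zephyr) > …
Bidding ends when Tessera exits at $110,000; Brio takes it.

Brio wins at $110,000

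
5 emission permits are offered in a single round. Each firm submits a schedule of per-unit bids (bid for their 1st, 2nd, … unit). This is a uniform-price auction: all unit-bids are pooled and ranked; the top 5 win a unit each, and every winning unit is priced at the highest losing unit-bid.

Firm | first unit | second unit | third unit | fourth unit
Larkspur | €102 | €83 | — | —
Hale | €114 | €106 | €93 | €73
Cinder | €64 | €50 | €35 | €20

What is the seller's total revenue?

Pooled unit-bids ranked (top 5): 114 (Hale-1), 106 (Hale-2), 102 (Larkspur-1), 93 (Hale-3), 83 (Larkspur-2)
First bid not allocated: €73.
Allocation: Hale 3, Larkspur 2. Every unit priced at €73.
Revenue = 5 × 73 = €365.

Total revenue: €365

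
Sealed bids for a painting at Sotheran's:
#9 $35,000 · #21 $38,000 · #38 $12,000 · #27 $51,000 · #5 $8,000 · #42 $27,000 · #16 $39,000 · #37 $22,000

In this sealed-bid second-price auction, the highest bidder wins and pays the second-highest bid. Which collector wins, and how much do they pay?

#27 pays $39,000

Bids in order: 51,000 (#27) > 39,000 (#16) > 38,000 (#21) > 35,000 (#9) > 27,000 (#42) > 22,000 (#37) > …
Second-price: #27 pays #16's bid of $39,000.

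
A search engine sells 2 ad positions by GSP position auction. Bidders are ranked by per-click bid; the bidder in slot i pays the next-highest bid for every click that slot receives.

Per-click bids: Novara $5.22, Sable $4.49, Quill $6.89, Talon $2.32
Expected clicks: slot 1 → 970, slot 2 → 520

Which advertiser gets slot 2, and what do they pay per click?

Ranked by bid: $6.89 (Quill) > $5.22 (Novara) > $4.49 (Sable) > …
Slot 2 goes to the second-ranked bidder, Novara, who pays the next bid down: $4.49/click.

Novara; $4.49 per click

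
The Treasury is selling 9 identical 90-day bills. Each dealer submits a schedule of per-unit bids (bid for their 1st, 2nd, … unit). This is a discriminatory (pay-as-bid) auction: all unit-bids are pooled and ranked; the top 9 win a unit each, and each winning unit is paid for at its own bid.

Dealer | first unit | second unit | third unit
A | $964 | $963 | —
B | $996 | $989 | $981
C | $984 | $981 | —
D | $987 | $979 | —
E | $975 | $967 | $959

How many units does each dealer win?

B 3, C 2, D 2, E 2

All unit-bids, highest first — top 9: 996 (B-1), 989 (B-2), 987 (D-1), 984 (C-1), 981 (B-3), 981 (C-2), 979 (D-2), 975 (E-1), 967 (E-2)
Next rejected bid: $964 (not a price — pay-as-bid).
Allocation: B 3, C 2, D 2, E 2.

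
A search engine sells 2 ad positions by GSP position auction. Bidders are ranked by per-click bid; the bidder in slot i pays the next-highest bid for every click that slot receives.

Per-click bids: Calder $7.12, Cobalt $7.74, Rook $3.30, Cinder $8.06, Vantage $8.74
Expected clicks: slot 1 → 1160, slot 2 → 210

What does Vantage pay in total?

Vantage pays $9349.60

Ranked by bid: $8.74 (Vantage) > $8.06 (Cinder) > $7.74 (Cobalt) > …
Vantage holds slot 1 → pays next bid $8.06 × 1160 clicks = $9349.60.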